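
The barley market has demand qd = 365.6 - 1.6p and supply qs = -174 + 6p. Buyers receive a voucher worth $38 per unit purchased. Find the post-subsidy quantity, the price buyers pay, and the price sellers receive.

Pre-subsidy: 365.6 - 1.6p = -174 + 6p gives p* = 71, q* = 252.
With the rebate, buyers effectively pay pb = ps − 38, where ps is the price sellers receive.
Demand in terms of ps becomes qd = 365.6 − 1.6(ps − 38) = 426.4 - 1.6ps. Setting this equal to supply: 426.4 - 1.6ps = -174 + 6ps, so ps = 79.
Buyers pay pb = 79 − 38 = 41; q' = -174 + 6·79 = 300.

q' = 300; buyers pay $41; sellers receive $79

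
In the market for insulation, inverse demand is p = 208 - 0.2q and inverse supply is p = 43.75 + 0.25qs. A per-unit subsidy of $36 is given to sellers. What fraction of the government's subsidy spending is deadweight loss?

Pre-subsidy: 208 - 0.2q = 43.75 + 0.25q gives q* = 365 and p* = 135.
With the subsidy, sellers receive ps = pb + 36 for each unit, where pb is the price buyers pay.
On the curves, pb = 208 - 0.2q and ps = 43.75 + 0.25q; the wedge ps − pb = 36 gives 43.75 + 0.25q − (208 - 0.2q) = 36, so q' = 445.
Then pb = 208 − 0.2·445 = 119 and ps = 43.75 + 0.25·445 = 155.
ΔCS = ½(365 + 445)(135 − 119) = 6480; ΔPS = ½(365 + 445)(155 − 135) = 8100.
Government spending = 36 × 445 = 16020.
DWL = ½ × 36 × (445 − 365) = 1440; fraction = 1440 / 16020 = 8/89.

DWL / government spending = 8/89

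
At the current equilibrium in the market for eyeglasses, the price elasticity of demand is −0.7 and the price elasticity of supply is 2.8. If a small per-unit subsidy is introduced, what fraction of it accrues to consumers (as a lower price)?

Consumer share = 0.8

For a small subsidy around the equilibrium, the benefit split depends on the relative slopes, which at a point are proportional to the elasticities.
Buyer share = εs/(εs + |εd|) = 2.8/(2.8 + 0.7) = 0.8; seller share = |εd|/(εs + |εd|) = 0.2.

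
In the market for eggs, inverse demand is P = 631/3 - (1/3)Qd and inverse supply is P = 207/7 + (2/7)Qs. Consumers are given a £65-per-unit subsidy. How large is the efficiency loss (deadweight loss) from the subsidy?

Deadweight loss = £3412.5

Pre-subsidy: 631/3 - (1/3)Q = 207/7 + (2/7)Q gives Q* = 292 and P* = 113.
With the rebate, buyers effectively pay Pb = Ps − 65, where Ps is the price sellers receive.
On the curves, Pb = 631/3 - (1/3)Q and Ps = 207/7 + (2/7)Q; the wedge Ps − Pb = 65 gives 207/7 + (2/7)Q − (631/3 - (1/3)Q) = 65, so Q' = 397.
Then Pb = 631/3 − (1/3)·397 = 78 and Ps = 207/7 + (2/7)·397 = 143.
The subsidy expands output by 397 − 292 = 105 past the efficient level; on those units the gap between marginal cost and willingness to pay runs from 0 up to 65.
DWL = ½ × 65 × 105 = 3412.5.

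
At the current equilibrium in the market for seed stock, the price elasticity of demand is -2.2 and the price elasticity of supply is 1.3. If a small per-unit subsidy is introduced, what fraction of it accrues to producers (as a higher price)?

Producer share = 22/35

For a small subsidy around the equilibrium, the benefit split depends on the relative slopes, which at a point are proportional to the elasticities.
Buyer share = εs/(εs + |εd|) = 1.3/(1.3 + 2.2) = 13/35; seller share = |εd|/(εs + |εd|) = 22/35.
So producers capture 22/35 of the subsidy.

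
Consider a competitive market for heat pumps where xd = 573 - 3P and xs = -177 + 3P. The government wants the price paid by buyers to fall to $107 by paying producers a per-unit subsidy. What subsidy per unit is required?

At a buyer price of 107, quantity demanded is 573 − 3·107 = 252.
Sellers supply 252 only when they receive Ps with -177 + 3·Ps = 252, i.e. Ps = 143.
s = Ps − Pb = 143 − 107 = 36.

Required subsidy s = $36 per unit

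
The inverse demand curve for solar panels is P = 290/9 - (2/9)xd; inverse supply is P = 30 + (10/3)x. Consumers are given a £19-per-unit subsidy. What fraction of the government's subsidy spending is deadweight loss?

Pre-subsidy: 290/9 - (2/9)x = 30 + (10/3)x gives x* = 0.625 and P* = 385/12.
With the rebate, buyers effectively pay Pb = Ps − 19, where Ps is the price sellers receive.
On the curves, Pb = 290/9 - (2/9)x and Ps = 30 + (10/3)x; the wedge Ps − Pb = 19 gives 30 + (10/3)x − (290/9 - (2/9)x) = 19, so x' = 5.96875.
Then Pb = 290/9 − (2/9)·5.96875 = 1483/48 and Ps = 30 + (10/3)·5.96875 = 2395/48.
ΔCS = ½(0.625 + 5.96875)(385/12 − 1483/48) = 3.9150390625; ΔPS = ½(0.625 + 5.96875)(2395/48 − 385/12) = 58.7255859375.
Government spending = 19 × 5.96875 = 113.40625.
DWL = ½ × 19 × (5.96875 − 0.625) = 50.765625; fraction = 50.765625 / 113.40625 = 171/382.

DWL / government spending = 171/382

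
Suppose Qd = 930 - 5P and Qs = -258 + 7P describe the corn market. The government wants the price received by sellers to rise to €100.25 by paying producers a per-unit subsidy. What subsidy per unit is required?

Required subsidy s = €3 per unit

At a seller price of 100.25, quantity supplied is -258 + 7·100.25 = 443.75.
Buyers absorb 443.75 only when they pay Pb with 930 − 5·Pb = 443.75, i.e. Pb = 97.25.
s = Ps − Pb = 100.25 − 97.25 = 3.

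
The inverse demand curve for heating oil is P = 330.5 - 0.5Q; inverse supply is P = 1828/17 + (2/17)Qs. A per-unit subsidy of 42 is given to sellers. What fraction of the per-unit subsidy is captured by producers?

Pre-subsidy: 330.5 - 0.5Q = 1828/17 + (2/17)Q gives Q* = 361 and P* = 150.
With the subsidy, sellers receive Ps = Pb + 42 for each unit, where Pb is the price buyers pay.
On the curves, Pb = 330.5 - 0.5Q and Ps = 1828/17 + (2/17)Q; the wedge Ps − Pb = 42 gives 1828/17 + (2/17)Q − (330.5 - 0.5Q) = 42, so Q' = 429.
Then Pb = 330.5 − 0.5·429 = 116 and Ps = 1828/17 + (2/17)·429 = 158.
Buyers' price falls by P* − Pb = 150 − 116 = 34; sellers' price rises by Ps − P* = 158 − 150 = 8.
So producers capture 8/42 = 4/21 of each unit of subsidy.

Producer share = 4/21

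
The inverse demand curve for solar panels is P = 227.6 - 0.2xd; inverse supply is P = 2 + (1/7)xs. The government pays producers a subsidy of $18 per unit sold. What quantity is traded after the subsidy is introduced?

Pre-subsidy: 227.6 - 0.2x = 2 + (1/7)x gives x* = 658 and P* = 96.
With the subsidy, sellers receive Ps = Pb + 18 for each unit, where Pb is the price buyers pay.
On the curves, Pb = 227.6 - 0.2x and Ps = 2 + (1/7)x; the wedge Ps − Pb = 18 gives 2 + (1/7)x − (227.6 - 0.2x) = 18, so x' = 710.5.
Then Pb = 227.6 − 0.2·710.5 = 85.5 and Ps = 2 + (1/7)·710.5 = 103.5.

x' = 710.5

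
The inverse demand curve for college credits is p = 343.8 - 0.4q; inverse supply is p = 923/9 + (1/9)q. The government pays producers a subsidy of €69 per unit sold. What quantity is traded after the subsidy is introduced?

Pre-subsidy: 343.8 - 0.4q = 923/9 + (1/9)q gives q* = 472 and p* = 155.
With the subsidy, sellers receive ps = pb + 69 for each unit, where pb is the price buyers pay.
On the curves, pb = 343.8 - 0.4q and ps = 923/9 + (1/9)q; the wedge ps − pb = 69 gives 923/9 + (1/9)q − (343.8 - 0.4q) = 69, so q' = 607.
Then pb = 343.8 − 0.4·607 = 101 and ps = 923/9 + (1/9)·607 = 170.

q' = 607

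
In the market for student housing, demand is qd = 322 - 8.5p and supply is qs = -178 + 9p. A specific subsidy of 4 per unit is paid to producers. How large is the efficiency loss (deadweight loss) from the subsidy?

Deadweight loss = 1224/35

Pre-subsidy: 322 - 8.5p = -178 + 9p gives p* = 200/7, q* = 554/7.
With the subsidy, sellers receive ps = pb + 4 for each unit, where pb is the price buyers pay.
Supply in terms of pb becomes qs = -178 + 9(pb + 4) = -142 + 9pb. Setting this equal to demand: 322 - 8.5pb = -142 + 9pb, so pb = 928/35.
Sellers receive ps = 928/35 + 4 = 1068/35; q' = 322 − 8.5·(928/35) = 3382/35.
The subsidy expands output by 3382/35 − 554/7 = 612/35 past the efficient level; on those units the gap between marginal cost and willingness to pay runs from 0 up to 4.
DWL = ½ × 4 × 612/35 = 1224/35.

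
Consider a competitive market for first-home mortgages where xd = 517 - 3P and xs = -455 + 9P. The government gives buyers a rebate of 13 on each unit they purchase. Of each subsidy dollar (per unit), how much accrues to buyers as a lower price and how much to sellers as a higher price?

Buyers gain 9.75 per unit; sellers gain 3.25 per unit

Pre-subsidy: 517 - 3P = -455 + 9P gives P* = 81, x* = 274.
With the rebate, buyers effectively pay Pb = Ps − 13, where Ps is the price sellers receive.
Demand in terms of Ps becomes xd = 517 − 3(Ps − 13) = 556 - 3Ps. Setting this equal to supply: 556 - 3Ps = -455 + 9Ps, so Ps = 84.25.
Buyers pay Pb = 84.25 − 13 = 71.25; x' = -455 + 9·84.25 = 303.25.
Buyers' price falls by P* − Pb = 81 − 71.25 = 9.75; sellers' price rises by Ps − P* = 84.25 − 81 = 3.25.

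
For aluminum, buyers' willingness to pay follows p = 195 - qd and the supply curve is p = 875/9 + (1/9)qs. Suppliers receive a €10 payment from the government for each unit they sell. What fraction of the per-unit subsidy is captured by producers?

Producer share = 0.1

Pre-subsidy: 195 - q = 875/9 + (1/9)q gives q* = 88 and p* = 107.
With the subsidy, sellers receive ps = pb + 10 for each unit, where pb is the price buyers pay.
On the curves, pb = 195 - q and ps = 875/9 + (1/9)q; the wedge ps − pb = 10 gives 875/9 + (1/9)q − (195 - q) = 10, so q' = 97.
Then pb = 195 − 1·97 = 98 and ps = 875/9 + (1/9)·97 = 108.
Buyers' price falls by p* − pb = 107 − 98 = 9; sellers' price rises by ps − p* = 108 − 107 = 1.
So producers capture 1/10 = 0.1 of each unit of subsidy.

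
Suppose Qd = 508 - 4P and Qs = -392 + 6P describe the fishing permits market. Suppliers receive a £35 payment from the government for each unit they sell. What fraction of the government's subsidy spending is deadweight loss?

Pre-subsidy: 508 - 4P = -392 + 6P gives P* = 90, Q* = 148.
With the subsidy, sellers receive Ps = Pb + 35 for each unit, where Pb is the price buyers pay.
Supply in terms of Pb becomes Qs = -392 + 6(Pb + 35) = -182 + 6Pb. Setting this equal to demand: 508 - 4Pb = -182 + 6Pb, so Pb = 69.
Sellers receive Ps = 69 + 35 = 104; Q' = 508 − 4·69 = 232.
ΔCS = ½(148 + 232)(90 − 69) = 3990; ΔPS = ½(148 + 232)(104 − 90) = 2660.
Government spending = 35 × 232 = 8120.
DWL = ½ × 35 × (232 − 148) = 1470; fraction = 1470 / 8120 = 21/116.

DWL / government spending = 21/116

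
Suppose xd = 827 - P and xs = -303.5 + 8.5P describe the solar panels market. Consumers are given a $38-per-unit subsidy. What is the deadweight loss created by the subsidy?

Pre-subsidy: 827 - P = -303.5 + 8.5P gives P* = 119, x* = 708.
With the rebate, buyers effectively pay Pb = Ps − 38, where Ps is the price sellers receive.
Demand in terms of Ps becomes xd = 827 − 1(Ps − 38) = 865 - Ps. Setting this equal to supply: 865 - Ps = -303.5 + 8.5Ps, so Ps = 123.
Buyers pay Pb = 123 − 38 = 85; x' = -303.5 + 8.5·123 = 742.
The subsidy expands output by 742 − 708 = 34 past the efficient level; on those units the gap between marginal cost and willingness to pay runs from 0 up to 38.
DWL = ½ × 38 × 34 = 646.

Deadweight loss = $646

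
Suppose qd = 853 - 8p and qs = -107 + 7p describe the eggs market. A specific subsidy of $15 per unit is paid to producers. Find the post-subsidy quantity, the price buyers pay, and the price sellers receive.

q' = 397; buyers pay $57; sellers receive $72

Pre-subsidy: 853 - 8p = -107 + 7p gives p* = 64, q* = 341.
With the subsidy, sellers receive ps = pb + 15 for each unit, where pb is the price buyers pay.
Supply in terms of pb becomes qs = -107 + 7(pb + 15) = -2 + 7pb. Setting this equal to demand: 853 - 8pb = -2 + 7pb, so pb = 57.
Sellers receive ps = 57 + 15 = 72; q' = 853 − 8·57 = 397.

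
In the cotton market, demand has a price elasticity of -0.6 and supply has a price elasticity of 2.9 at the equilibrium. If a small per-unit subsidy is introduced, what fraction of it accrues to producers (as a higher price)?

For a small subsidy around the equilibrium, the benefit split depends on the relative slopes, which at a point are proportional to the elasticities.
Buyer share = εs/(εs + |εd|) = 2.9/(2.9 + 0.6) = 29/35; seller share = |εd|/(εs + |εd|) = 6/35.
So producers capture 6/35 of the subsidy.

Producer share = 6/35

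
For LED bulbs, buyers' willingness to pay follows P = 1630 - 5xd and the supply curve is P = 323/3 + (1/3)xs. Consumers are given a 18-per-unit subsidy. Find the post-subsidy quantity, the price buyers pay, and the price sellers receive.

x' = 288.8125; buyers pay 185.9375; sellers receive 203.9375

Pre-subsidy: 1630 - 5x = 323/3 + (1/3)x gives x* = 285.4375 and P* = 202.8125.
With the rebate, buyers effectively pay Pb = Ps − 18, where Ps is the price sellers receive.
On the curves, Pb = 1630 - 5x and Ps = 323/3 + (1/3)x; the wedge Ps − Pb = 18 gives 323/3 + (1/3)x − (1630 - 5x) = 18, so x' = 288.8125.
Then Pb = 1630 − 5·288.8125 = 185.9375 and Ps = 323/3 + (1/3)·288.8125 = 203.9375.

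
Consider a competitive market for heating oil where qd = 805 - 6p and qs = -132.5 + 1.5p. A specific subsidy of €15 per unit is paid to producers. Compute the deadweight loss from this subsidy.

Pre-subsidy: 805 - 6p = -132.5 + 1.5p gives p* = 125, q* = 55.
With the subsidy, sellers receive ps = pb + 15 for each unit, where pb is the price buyers pay.
Supply in terms of pb becomes qs = -132.5 + 1.5(pb + 15) = -110 + 1.5pb. Setting this equal to demand: 805 - 6pb = -110 + 1.5pb, so pb = 122.
Sellers receive ps = 122 + 15 = 137; q' = 805 − 6·122 = 73.
The subsidy expands output by 73 − 55 = 18 past the efficient level; on those units the gap between marginal cost and willingness to pay runs from 0 up to 15.
DWL = ½ × 15 × 18 = 135.

Deadweight loss = €135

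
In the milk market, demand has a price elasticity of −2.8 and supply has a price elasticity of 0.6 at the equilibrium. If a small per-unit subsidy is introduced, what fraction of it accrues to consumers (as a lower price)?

Consumer share = 3/17

For a small subsidy around the equilibrium, the benefit split depends on the relative slopes, which at a point are proportional to the elasticities.
Buyer share = εs/(εs + |εd|) = 0.6/(0.6 + 2.8) = 3/17; seller share = |εd|/(εs + |εd|) = 14/17.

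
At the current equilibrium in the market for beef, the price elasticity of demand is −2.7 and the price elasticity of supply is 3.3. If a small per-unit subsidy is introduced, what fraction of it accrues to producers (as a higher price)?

Producer share = 0.45

For a small subsidy around the equilibrium, the benefit split depends on the relative slopes, which at a point are proportional to the elasticities.
Buyer share = εs/(εs + |εd|) = 3.3/(3.3 + 2.7) = 0.55; seller share = |εd|/(εs + |εd|) = 0.45.
So producers capture 0.45 of the subsidy.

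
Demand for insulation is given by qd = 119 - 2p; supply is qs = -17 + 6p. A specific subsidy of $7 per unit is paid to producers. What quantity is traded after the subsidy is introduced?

Pre-subsidy: 119 - 2p = -17 + 6p gives p* = 17, q* = 85.
With the subsidy, sellers receive ps = pb + 7 for each unit, where pb is the price buyers pay.
Supply in terms of pb becomes qs = -17 + 6(pb + 7) = 25 + 6pb. Setting this equal to demand: 119 - 2pb = 25 + 6pb, so pb = 11.75.
Sellers receive ps = 11.75 + 7 = 18.75; q' = 119 − 2·11.75 = 95.5.

q' = 95.5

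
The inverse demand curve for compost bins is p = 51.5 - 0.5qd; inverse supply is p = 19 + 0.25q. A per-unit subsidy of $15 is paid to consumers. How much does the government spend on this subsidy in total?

Pre-subsidy: 51.5 - 0.5q = 19 + 0.25q gives q* = 130/3 and p* = 179/6.
With the rebate, buyers effectively pay pb = ps − 15, where ps is the price sellers receive.
On the curves, pb = 51.5 - 0.5q and ps = 19 + 0.25q; the wedge ps − pb = 15 gives 19 + 0.25q − (51.5 - 0.5q) = 15, so q' = 190/3.
Then pb = 51.5 − 0.5·(190/3) = 119/6 and ps = 19 + 0.25·(190/3) = 209/6.
Government outlay = subsidy × quantity = 15 × 190/3 = 950.

Government cost = $950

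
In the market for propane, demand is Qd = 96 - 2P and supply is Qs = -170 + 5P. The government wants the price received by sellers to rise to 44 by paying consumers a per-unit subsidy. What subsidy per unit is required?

At a seller price of 44, quantity supplied is -170 + 5·44 = 50.
Buyers absorb 50 only when they pay Pb with 96 − 2·Pb = 50, i.e. Pb = 23.
s = Ps − Pb = 44 − 23 = 21.

Required subsidy s = 21 per unit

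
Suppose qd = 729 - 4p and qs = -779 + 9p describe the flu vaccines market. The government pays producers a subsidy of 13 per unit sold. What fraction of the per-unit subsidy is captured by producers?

Producer share = 4/13

Pre-subsidy: 729 - 4p = -779 + 9p gives p* = 116, q* = 265.
With the subsidy, sellers receive ps = pb + 13 for each unit, where pb is the price buyers pay.
Supply in terms of pb becomes qs = -779 + 9(pb + 13) = -662 + 9pb. Setting this equal to demand: 729 - 4pb = -662 + 9pb, so pb = 107.
Sellers receive ps = 107 + 13 = 120; q' = 729 − 4·107 = 301.
Buyers' price falls by p* − pb = 116 − 107 = 9; sellers' price rises by ps − p* = 120 − 116 = 4.
So producers capture 4/13 = 4/13 of each unit of subsidy.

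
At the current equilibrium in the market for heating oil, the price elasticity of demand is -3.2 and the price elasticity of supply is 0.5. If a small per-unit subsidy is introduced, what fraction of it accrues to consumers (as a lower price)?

Consumer share = 5/37

For a small subsidy around the equilibrium, the benefit split depends on the relative slopes, which at a point are proportional to the elasticities.
Buyer share = εs/(εs + |εd|) = 0.5/(0.5 + 3.2) = 5/37; seller share = |εd|/(εs + |εd|) = 32/37.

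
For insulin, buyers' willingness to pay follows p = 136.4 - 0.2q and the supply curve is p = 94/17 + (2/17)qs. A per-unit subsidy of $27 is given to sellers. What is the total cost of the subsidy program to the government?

Pre-subsidy: 136.4 - 0.2q = 94/17 + (2/17)q gives q* = 412 and p* = 54.
With the subsidy, sellers receive ps = pb + 27 for each unit, where pb is the price buyers pay.
On the curves, pb = 136.4 - 0.2q and ps = 94/17 + (2/17)q; the wedge ps − pb = 27 gives 94/17 + (2/17)q − (136.4 - 0.2q) = 27, so q' = 497.
Then pb = 136.4 − 0.2·497 = 37 and ps = 94/17 + (2/17)·497 = 64.
Government outlay = subsidy × quantity = 27 × 497 = 13419.

Government cost = $13419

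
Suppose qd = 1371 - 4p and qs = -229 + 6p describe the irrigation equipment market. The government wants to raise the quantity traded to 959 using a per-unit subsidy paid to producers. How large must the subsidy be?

At q = 959, invert demand for the buyer price: pb = (1371 − 959)/4 = 103; invert supply for the seller price: ps = (959 − (-229))/6 = 198.
The subsidy must fill the gap: s = ps − pb = 198 − 103 = 95.

Required subsidy s = 95 per unit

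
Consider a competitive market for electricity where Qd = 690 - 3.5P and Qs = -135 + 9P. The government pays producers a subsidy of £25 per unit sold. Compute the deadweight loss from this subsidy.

Deadweight loss = £787.5

Pre-subsidy: 690 - 3.5P = -135 + 9P gives P* = 66, Q* = 459.
With the subsidy, sellers receive Ps = Pb + 25 for each unit, where Pb is the price buyers pay.
Supply in terms of Pb becomes Qs = -135 + 9(Pb + 25) = 90 + 9Pb. Setting this equal to demand: 690 - 3.5Pb = 90 + 9Pb, so Pb = 48.
Sellers receive Ps = 48 + 25 = 73; Q' = 690 − 3.5·48 = 522.
The subsidy expands output by 522 − 459 = 63 past the efficient level; on those units the gap between marginal cost and willingness to pay runs from 0 up to 25.
DWL = ½ × 25 × 63 = 787.5.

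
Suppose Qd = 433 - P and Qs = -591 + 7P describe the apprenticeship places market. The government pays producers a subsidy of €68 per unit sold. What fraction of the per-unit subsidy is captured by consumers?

Consumer share = 0.875

Pre-subsidy: 433 - P = -591 + 7P gives P* = 128, Q* = 305.
With the subsidy, sellers receive Ps = Pb + 68 for each unit, where Pb is the price buyers pay.
Supply in terms of Pb becomes Qs = -591 + 7(Pb + 68) = -115 + 7Pb. Setting this equal to demand: 433 - Pb = -115 + 7Pb, so Pb = 68.5.
Sellers receive Ps = 68.5 + 68 = 136.5; Q' = 433 − 1·68.5 = 364.5.
Buyers' price falls by P* − Pb = 128 − 68.5 = 59.5; sellers' price rises by Ps − P* = 136.5 − 128 = 8.5.
So consumers capture 59.5/68 = 0.875 of each unit of subsidy.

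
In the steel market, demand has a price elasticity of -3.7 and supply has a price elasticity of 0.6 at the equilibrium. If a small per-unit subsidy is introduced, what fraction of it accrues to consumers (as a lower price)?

Consumer share = 6/43

For a small subsidy around the equilibrium, the benefit split depends on the relative slopes, which at a point are proportional to the elasticities.
Buyer share = εs/(εs + |εd|) = 0.6/(0.6 + 3.7) = 6/43; seller share = |εd|/(εs + |εd|) = 37/43.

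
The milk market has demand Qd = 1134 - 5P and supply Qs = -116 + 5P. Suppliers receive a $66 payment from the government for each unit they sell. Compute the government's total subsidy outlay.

Pre-subsidy: 1134 - 5P = -116 + 5P gives P* = 125, Q* = 509.
With the subsidy, sellers receive Ps = Pb + 66 for each unit, where Pb is the price buyers pay.
Supply in terms of Pb becomes Qs = -116 + 5(Pb + 66) = 214 + 5Pb. Setting this equal to demand: 1134 - 5Pb = 214 + 5Pb, so Pb = 92.
Sellers receive Ps = 92 + 66 = 158; Q' = 1134 − 5·92 = 674.
Government outlay = subsidy × quantity = 66 × 674 = 44484.

Government cost = $44484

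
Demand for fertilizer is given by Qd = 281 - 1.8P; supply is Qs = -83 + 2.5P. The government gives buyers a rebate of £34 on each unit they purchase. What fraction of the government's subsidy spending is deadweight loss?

Pre-subsidy: 281 - 1.8P = -83 + 2.5P gives P* = 3640/43, Q* = 5531/43.
With the rebate, buyers effectively pay Pb = Ps − 34, where Ps is the price sellers receive.
Demand in terms of Ps becomes Qd = 281 − 1.8(Ps − 34) = 342.2 - 1.8Ps. Setting this equal to supply: 342.2 - 1.8Ps = -83 + 2.5Ps, so Ps = 4252/43.
Buyers pay Pb = 4252/43 − 34 = 2790/43; Q' = -83 + 2.5·(4252/43) = 7061/43.
ΔCS = ½(5531/43 + 7061/43)(3640/43 − 2790/43) = 5351600/1849; ΔPS = ½(5531/43 + 7061/43)(4252/43 − 3640/43) = 3853152/1849.
Government spending = 34 × 7061/43 = 240074/43.
DWL = ½ × 34 × (7061/43 − 5531/43) = 26010/43; fraction = (26010/43) / (240074/43) = 765/7061.

DWL / government spending = 765/7061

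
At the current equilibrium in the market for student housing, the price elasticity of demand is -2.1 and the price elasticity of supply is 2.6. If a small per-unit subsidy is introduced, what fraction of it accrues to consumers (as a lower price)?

Consumer share = 26/47

For a small subsidy around the equilibrium, the benefit split depends on the relative slopes, which at a point are proportional to the elasticities.
Buyer share = εs/(εs + |εd|) = 2.6/(2.6 + 2.1) = 26/47; seller share = |εd|/(εs + |εd|) = 21/47.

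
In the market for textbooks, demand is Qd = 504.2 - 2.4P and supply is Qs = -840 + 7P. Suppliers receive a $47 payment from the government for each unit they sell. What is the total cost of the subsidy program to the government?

Pre-subsidy: 504.2 - 2.4P = -840 + 7P gives P* = 143, Q* = 161.
With the subsidy, sellers receive Ps = Pb + 47 for each unit, where Pb is the price buyers pay.
Supply in terms of Pb becomes Qs = -840 + 7(Pb + 47) = -511 + 7Pb. Setting this equal to demand: 504.2 - 2.4Pb = -511 + 7Pb, so Pb = 108.
Sellers receive Ps = 108 + 47 = 155; Q' = 504.2 − 2.4·108 = 245.
Government outlay = subsidy × quantity = 47 × 245 = 11515.

Government cost = $11515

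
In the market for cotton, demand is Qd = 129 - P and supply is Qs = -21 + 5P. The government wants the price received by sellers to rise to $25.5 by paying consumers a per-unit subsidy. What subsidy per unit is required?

At a seller price of 25.5, quantity supplied is -21 + 5·25.5 = 106.5.
Buyers absorb 106.5 only when they pay Pb with 129 − 1·Pb = 106.5, i.e. Pb = 22.5.
s = Ps − Pb = 25.5 − 22.5 = 3.

Required subsidy s = $3 per unit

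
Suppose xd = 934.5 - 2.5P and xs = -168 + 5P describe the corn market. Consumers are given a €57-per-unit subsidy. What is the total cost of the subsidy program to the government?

Pre-subsidy: 934.5 - 2.5P = -168 + 5P gives P* = 147, x* = 567.
With the rebate, buyers effectively pay Pb = Ps − 57, where Ps is the price sellers receive.
Demand in terms of Ps becomes xd = 934.5 − 2.5(Ps − 57) = 1077 - 2.5Ps. Setting this equal to supply: 1077 - 2.5Ps = -168 + 5Ps, so Ps = 166.
Buyers pay Pb = 166 − 57 = 109; x' = -168 + 5·166 = 662.
Government outlay = subsidy × quantity = 57 × 662 = 37734.

Government cost = €37734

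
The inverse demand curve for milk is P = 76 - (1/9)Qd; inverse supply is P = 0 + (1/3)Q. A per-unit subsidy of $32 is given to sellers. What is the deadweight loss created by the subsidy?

Deadweight loss = $1152

Pre-subsidy: 76 - (1/9)Q = 0 + (1/3)Q gives Q* = 171 and P* = 57.
With the subsidy, sellers receive Ps = Pb + 32 for each unit, where Pb is the price buyers pay.
On the curves, Pb = 76 - (1/9)Q and Ps = 0 + (1/3)Q; the wedge Ps − Pb = 32 gives 0 + (1/3)Q − (76 - (1/9)Q) = 32, so Q' = 243.
Then Pb = 76 − (1/9)·243 = 49 and Ps = 0 + (1/3)·243 = 81.
The subsidy expands output by 243 − 171 = 72 past the efficient level; on those units the gap between marginal cost and willingness to pay runs from 0 up to 32.
DWL = ½ × 32 × 72 = 1152.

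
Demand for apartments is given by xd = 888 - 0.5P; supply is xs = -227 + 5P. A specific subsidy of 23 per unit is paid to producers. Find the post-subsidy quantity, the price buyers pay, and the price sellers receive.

x' = 8768/11; buyers pay 2000/11; sellers receive 2253/11

Pre-subsidy: 888 - 0.5P = -227 + 5P gives P* = 2230/11, x* = 8653/11.
With the subsidy, sellers receive Ps = Pb + 23 for each unit, where Pb is the price buyers pay.
Supply in terms of Pb becomes xs = -227 + 5(Pb + 23) = -112 + 5Pb. Setting this equal to demand: 888 - 0.5Pb = -112 + 5Pb, so Pb = 2000/11.
Sellers receive Ps = 2000/11 + 23 = 2253/11; x' = 888 − 0.5·(2000/11) = 8768/11.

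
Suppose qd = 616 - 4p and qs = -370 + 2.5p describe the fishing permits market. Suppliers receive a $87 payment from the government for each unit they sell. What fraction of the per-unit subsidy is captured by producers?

Pre-subsidy: 616 - 4p = -370 + 2.5p gives p* = 1972/13, q* = 120/13.
With the subsidy, sellers receive ps = pb + 87 for each unit, where pb is the price buyers pay.
Supply in terms of pb becomes qs = -370 + 2.5(pb + 87) = -152.5 + 2.5pb. Setting this equal to demand: 616 - 4pb = -152.5 + 2.5pb, so pb = 1537/13.
Sellers receive ps = 1537/13 + 87 = 2668/13; q' = 616 − 4·(1537/13) = 1860/13.
Buyers' price falls by p* − pb = 1972/13 − 1537/13 = 435/13; sellers' price rises by ps − p* = 2668/13 − 1972/13 = 696/13.
So producers capture (696/13)/87 = 8/13 of each unit of subsidy.

Producer share = 8/13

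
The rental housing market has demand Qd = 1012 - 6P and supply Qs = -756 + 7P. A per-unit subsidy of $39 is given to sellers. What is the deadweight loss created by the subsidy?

Pre-subsidy: 1012 - 6P = -756 + 7P gives P* = 136, Q* = 196.
With the subsidy, sellers receive Ps = Pb + 39 for each unit, where Pb is the price buyers pay.
Supply in terms of Pb becomes Qs = -756 + 7(Pb + 39) = -483 + 7Pb. Setting this equal to demand: 1012 - 6Pb = -483 + 7Pb, so Pb = 115.
Sellers receive Ps = 115 + 39 = 154; Q' = 1012 − 6·115 = 322.
The subsidy expands output by 322 − 196 = 126 past the efficient level; on those units the gap between marginal cost and willingness to pay runs from 0 up to 39.
DWL = ½ × 39 × 126 = 2457.

Deadweight loss = $2457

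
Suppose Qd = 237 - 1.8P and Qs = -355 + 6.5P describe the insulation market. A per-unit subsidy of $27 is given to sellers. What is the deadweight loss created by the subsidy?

Deadweight loss = 85293/166

Pre-subsidy: 237 - 1.8P = -355 + 6.5P gives P* = 5920/83, Q* = 9015/83.
With the subsidy, sellers receive Ps = Pb + 27 for each unit, where Pb is the price buyers pay.
Supply in terms of Pb becomes Qs = -355 + 6.5(Pb + 27) = -179.5 + 6.5Pb. Setting this equal to demand: 237 - 1.8Pb = -179.5 + 6.5Pb, so Pb = 4165/83.
Sellers receive Ps = 4165/83 + 27 = 6406/83; Q' = 237 − 1.8·(4165/83) = 12174/83.
The subsidy expands output by 12174/83 − 9015/83 = 3159/83 past the efficient level; on those units the gap between marginal cost and willingness to pay runs from 0 up to 27.
DWL = ½ × 27 × 3159/83 = 85293/166.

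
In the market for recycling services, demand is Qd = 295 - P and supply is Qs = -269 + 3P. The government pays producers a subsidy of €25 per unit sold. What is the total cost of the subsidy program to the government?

Government cost = €4318.75

Pre-subsidy: 295 - P = -269 + 3P gives P* = 141, Q* = 154.
With the subsidy, sellers receive Ps = Pb + 25 for each unit, where Pb is the price buyers pay.
Supply in terms of Pb becomes Qs = -269 + 3(Pb + 25) = -194 + 3Pb. Setting this equal to demand: 295 - Pb = -194 + 3Pb, so Pb = 122.25.
Sellers receive Ps = 122.25 + 25 = 147.25; Q' = 295 − 1·122.25 = 172.75.
Government outlay = subsidy × quantity = 25 × 172.75 = 4318.75.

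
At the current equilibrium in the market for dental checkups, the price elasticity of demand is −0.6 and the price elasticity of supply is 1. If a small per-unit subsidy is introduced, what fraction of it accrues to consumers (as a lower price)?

Consumer share = 0.625

For a small subsidy around the equilibrium, the benefit split depends on the relative slopes, which at a point are proportional to the elasticities.
Buyer share = εs/(εs + |εd|) = 1/(1 + 0.6) = 0.625; seller share = |εd|/(εs + |εd|) = 0.375.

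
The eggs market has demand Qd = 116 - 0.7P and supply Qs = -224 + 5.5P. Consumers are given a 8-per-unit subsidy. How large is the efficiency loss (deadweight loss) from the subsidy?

Deadweight loss = 616/31

Pre-subsidy: 116 - 0.7P = -224 + 5.5P gives P* = 1700/31, Q* = 2406/31.
With the rebate, buyers effectively pay Pb = Ps − 8, where Ps is the price sellers receive.
Demand in terms of Ps becomes Qd = 116 − 0.7(Ps − 8) = 121.6 - 0.7Ps. Setting this equal to supply: 121.6 - 0.7Ps = -224 + 5.5Ps, so Ps = 1728/31.
Buyers pay Pb = 1728/31 − 8 = 1480/31; Q' = -224 + 5.5·(1728/31) = 2560/31.
The subsidy expands output by 2560/31 − 2406/31 = 154/31 past the efficient level; on those units the gap between marginal cost and willingness to pay runs from 0 up to 8.
DWL = ½ × 8 × 154/31 = 616/31.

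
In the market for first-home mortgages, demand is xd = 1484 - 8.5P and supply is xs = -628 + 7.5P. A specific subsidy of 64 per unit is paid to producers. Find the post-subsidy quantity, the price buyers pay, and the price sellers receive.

Pre-subsidy: 1484 - 8.5P = -628 + 7.5P gives P* = 132, x* = 362.
With the subsidy, sellers receive Ps = Pb + 64 for each unit, where Pb is the price buyers pay.
Supply in terms of Pb becomes xs = -628 + 7.5(Pb + 64) = -148 + 7.5Pb. Setting this equal to demand: 1484 - 8.5Pb = -148 + 7.5Pb, so Pb = 102.
Sellers receive Ps = 102 + 64 = 166; x' = 1484 − 8.5·102 = 617.

x' = 617; buyers pay 102; sellers receive 166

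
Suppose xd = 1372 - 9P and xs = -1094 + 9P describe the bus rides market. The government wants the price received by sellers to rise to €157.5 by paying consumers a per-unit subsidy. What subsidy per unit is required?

Required subsidy s = €41 per unit

At a seller price of 157.5, quantity supplied is -1094 + 9·157.5 = 323.5.
Buyers absorb 323.5 only when they pay Pb with 1372 − 9·Pb = 323.5, i.e. Pb = 116.5.
s = Ps − Pb = 157.5 − 116.5 = 41.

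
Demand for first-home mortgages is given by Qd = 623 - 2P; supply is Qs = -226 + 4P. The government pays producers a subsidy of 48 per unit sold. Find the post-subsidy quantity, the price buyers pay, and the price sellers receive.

Pre-subsidy: 623 - 2P = -226 + 4P gives P* = 141.5, Q* = 340.
With the subsidy, sellers receive Ps = Pb + 48 for each unit, where Pb is the price buyers pay.
Supply in terms of Pb becomes Qs = -226 + 4(Pb + 48) = -34 + 4Pb. Setting this equal to demand: 623 - 2Pb = -34 + 4Pb, so Pb = 109.5.
Sellers receive Ps = 109.5 + 48 = 157.5; Q' = 623 − 2·109.5 = 404.

Q' = 404; buyers pay 109.5; sellers receive 157.5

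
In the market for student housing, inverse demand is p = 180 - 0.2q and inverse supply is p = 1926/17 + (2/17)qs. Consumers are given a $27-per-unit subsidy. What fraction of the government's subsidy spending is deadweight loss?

DWL / government spending = 17/118

Pre-subsidy: 180 - 0.2q = 1926/17 + (2/17)q gives q* = 210 and p* = 138.
With the rebate, buyers effectively pay pb = ps − 27, where ps is the price sellers receive.
On the curves, pb = 180 - 0.2q and ps = 1926/17 + (2/17)q; the wedge ps − pb = 27 gives 1926/17 + (2/17)q − (180 - 0.2q) = 27, so q' = 295.
Then pb = 180 − 0.2·295 = 121 and ps = 1926/17 + (2/17)·295 = 148.
ΔCS = ½(210 + 295)(138 − 121) = 4292.5; ΔPS = ½(210 + 295)(148 − 138) = 2525.
Government spending = 27 × 295 = 7965.
DWL = ½ × 27 × (295 − 210) = 1147.5; fraction = 1147.5 / 7965 = 17/118.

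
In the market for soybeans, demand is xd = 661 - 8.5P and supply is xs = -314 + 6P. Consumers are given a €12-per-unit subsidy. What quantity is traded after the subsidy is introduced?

x' = 3818/29

Pre-subsidy: 661 - 8.5P = -314 + 6P gives P* = 1950/29, x* = 2594/29.
With the rebate, buyers effectively pay Pb = Ps − 12, where Ps is the price sellers receive.
Demand in terms of Ps becomes xd = 661 − 8.5(Ps − 12) = 763 - 8.5Ps. Setting this equal to supply: 763 - 8.5Ps = -314 + 6Ps, so Ps = 2154/29.
Buyers pay Pb = 2154/29 − 12 = 1806/29; x' = -314 + 6·(2154/29) = 3818/29.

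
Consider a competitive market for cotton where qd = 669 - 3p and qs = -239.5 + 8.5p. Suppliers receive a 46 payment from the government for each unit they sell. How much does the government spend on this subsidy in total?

Government cost = 24564

Pre-subsidy: 669 - 3p = -239.5 + 8.5p gives p* = 79, q* = 432.
With the subsidy, sellers receive ps = pb + 46 for each unit, where pb is the price buyers pay.
Supply in terms of pb becomes qs = -239.5 + 8.5(pb + 46) = 151.5 + 8.5pb. Setting this equal to demand: 669 - 3pb = 151.5 + 8.5pb, so pb = 45.
Sellers receive ps = 45 + 46 = 91; q' = 669 − 3·45 = 534.
Government outlay = subsidy × quantity = 46 × 534 = 24564.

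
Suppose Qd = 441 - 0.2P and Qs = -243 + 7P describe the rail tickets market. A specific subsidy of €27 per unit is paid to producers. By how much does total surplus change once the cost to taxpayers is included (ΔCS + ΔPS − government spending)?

Pre-subsidy: 441 - 0.2P = -243 + 7P gives P* = 95, Q* = 422.
With the subsidy, sellers receive Ps = Pb + 27 for each unit, where Pb is the price buyers pay.
Supply in terms of Pb becomes Qs = -243 + 7(Pb + 27) = -54 + 7Pb. Setting this equal to demand: 441 - 0.2Pb = -54 + 7Pb, so Pb = 68.75.
Sellers receive Ps = 68.75 + 27 = 95.75; Q' = 441 − 0.2·68.75 = 427.25.
ΔCS = ½(422 + 427.25)(95 − 68.75) = 11146.40625; ΔPS = ½(422 + 427.25)(95.75 − 95) = 318.46875.
Government spending = 27 × 427.25 = 11535.75.
Net change = 11146.40625 + 318.46875 − 11535.75 = -70.875. The loss equals the DWL triangle ½·27·5.25.

Net change in total surplus = -€70.875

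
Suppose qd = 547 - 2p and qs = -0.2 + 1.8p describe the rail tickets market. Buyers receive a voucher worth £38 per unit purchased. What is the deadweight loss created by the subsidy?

Deadweight loss = £684

Pre-subsidy: 547 - 2p = -0.2 + 1.8p gives p* = 144, q* = 259.
With the rebate, buyers effectively pay pb = ps − 38, where ps is the price sellers receive.
Demand in terms of ps becomes qd = 547 − 2(ps − 38) = 623 - 2ps. Setting this equal to supply: 623 - 2ps = -0.2 + 1.8ps, so ps = 164.
Buyers pay pb = 164 − 38 = 126; q' = -0.2 + 1.8·164 = 295.
The subsidy expands output by 295 − 259 = 36 past the efficient level; on those units the gap between marginal cost and willingness to pay runs from 0 up to 38.
DWL = ½ × 38 × 36 = 684.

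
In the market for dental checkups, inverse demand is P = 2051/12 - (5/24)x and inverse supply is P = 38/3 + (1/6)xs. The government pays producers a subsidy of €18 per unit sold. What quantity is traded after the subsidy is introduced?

x' = 470

Pre-subsidy: 2051/12 - (5/24)x = 38/3 + (1/6)x gives x* = 422 and P* = 83.
With the subsidy, sellers receive Ps = Pb + 18 for each unit, where Pb is the price buyers pay.
On the curves, Pb = 2051/12 - (5/24)x and Ps = 38/3 + (1/6)x; the wedge Ps − Pb = 18 gives 38/3 + (1/6)x − (2051/12 - (5/24)x) = 18, so x' = 470.
Then Pb = 2051/12 − (5/24)·470 = 73 and Ps = 38/3 + (1/6)·470 = 91.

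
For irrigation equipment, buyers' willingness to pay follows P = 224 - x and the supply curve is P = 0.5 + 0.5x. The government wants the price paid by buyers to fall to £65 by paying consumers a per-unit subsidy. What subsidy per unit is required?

Required subsidy s = £15 per unit

At a buyer price of 65, quantity demanded is 224 − 1·65 = 159.
Sellers supply 159 only when they receive Ps = 0.5 + 0.5·159 = 80.
s = Ps − Pb = 80 − 65 = 15.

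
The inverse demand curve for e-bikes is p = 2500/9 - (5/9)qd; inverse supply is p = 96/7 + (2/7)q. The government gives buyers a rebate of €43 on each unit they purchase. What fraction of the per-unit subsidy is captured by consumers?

Consumer share = 35/53

Pre-subsidy: 2500/9 - (5/9)q = 96/7 + (2/7)q gives q* = 16636/53 and p* = 5480/53.
With the rebate, buyers effectively pay pb = ps − 43, where ps is the price sellers receive.
On the curves, pb = 2500/9 - (5/9)q and ps = 96/7 + (2/7)q; the wedge ps − pb = 43 gives 96/7 + (2/7)q − (2500/9 - (5/9)q) = 43, so q' = 365.
Then pb = 2500/9 − (5/9)·365 = 75 and ps = 96/7 + (2/7)·365 = 118.
Buyers' price falls by p* − pb = 5480/53 − 75 = 1505/53; sellers' price rises by ps − p* = 118 − 5480/53 = 774/53.
So consumers capture (1505/53)/43 = 35/53 of each unit of subsidy.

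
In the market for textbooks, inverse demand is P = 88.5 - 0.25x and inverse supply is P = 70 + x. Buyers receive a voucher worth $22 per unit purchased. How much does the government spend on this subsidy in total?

Pre-subsidy: 88.5 - 0.25x = 70 + x gives x* = 14.8 and P* = 84.8.
With the rebate, buyers effectively pay Pb = Ps − 22, where Ps is the price sellers receive.
On the curves, Pb = 88.5 - 0.25x and Ps = 70 + x; the wedge Ps − Pb = 22 gives 70 + x − (88.5 - 0.25x) = 22, so x' = 32.4.
Then Pb = 88.5 − 0.25·32.4 = 80.4 and Ps = 70 + 1·32.4 = 102.4.
Government outlay = subsidy × quantity = 22 × 32.4 = 712.8.

Government cost = $712.8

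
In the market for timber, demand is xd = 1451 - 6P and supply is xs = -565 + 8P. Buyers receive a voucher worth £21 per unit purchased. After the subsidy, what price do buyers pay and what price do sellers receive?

Pre-subsidy: 1451 - 6P = -565 + 8P gives P* = 144, x* = 587.
With the rebate, buyers effectively pay Pb = Ps − 21, where Ps is the price sellers receive.
Demand in terms of Ps becomes xd = 1451 − 6(Ps − 21) = 1577 - 6Ps. Setting this equal to supply: 1577 - 6Ps = -565 + 8Ps, so Ps = 153.
Buyers pay Pb = 153 − 21 = 132; x' = -565 + 8·153 = 659.

Buyers pay £132; sellers receive £153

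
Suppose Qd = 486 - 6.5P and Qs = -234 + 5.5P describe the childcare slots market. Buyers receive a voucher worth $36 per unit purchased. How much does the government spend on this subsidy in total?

Government cost = $7317

Pre-subsidy: 486 - 6.5P = -234 + 5.5P gives P* = 60, Q* = 96.
With the rebate, buyers effectively pay Pb = Ps − 36, where Ps is the price sellers receive.
Demand in terms of Ps becomes Qd = 486 − 6.5(Ps − 36) = 720 - 6.5Ps. Setting this equal to supply: 720 - 6.5Ps = -234 + 5.5Ps, so Ps = 79.5.
Buyers pay Pb = 79.5 − 36 = 43.5; Q' = -234 + 5.5·79.5 = 203.25.
Government outlay = subsidy × quantity = 36 × 203.25 = 7317.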